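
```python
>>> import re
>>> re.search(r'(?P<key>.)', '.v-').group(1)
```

'.'

The match spans [0:1] → '.'.
Captured: group 1 = '.'.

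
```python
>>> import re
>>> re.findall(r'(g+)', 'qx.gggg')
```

This matches one or more of a literal 'g' (captured).
Scanning left to right: at [3:7] match 'gggg', group 1 = 'gggg'.
One capturing group, so `findall` returns just the captured substring from the one match — 1 in all.

['gggg']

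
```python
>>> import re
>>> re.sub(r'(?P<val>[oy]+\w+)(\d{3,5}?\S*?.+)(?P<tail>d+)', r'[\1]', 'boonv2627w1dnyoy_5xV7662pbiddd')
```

This matches one or more of one of [oy], then one or more of a word character (captured as 'val'); then 3 to 5 of a digit (lazy), then zero or more of a non-whitespace character (lazy), then one or more of any character (captured); then one or more of a literal 'd' (captured as 'tail').
Matches: at [1:30] → 'oonv2627w1dnyoy_5xV7662pbiddd'.
`\1` in the replacement pulls in group 1's text for each match.

'b[oonv2627w1dnyoy_5xV7]'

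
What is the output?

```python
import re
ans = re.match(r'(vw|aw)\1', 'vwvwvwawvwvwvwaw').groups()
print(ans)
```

('vw',)

A backreference is literal: `\1` must see the identical characters the first group matched.
`re.match` won't scan ahead — the pattern has to work from the very first character.
The match spans [0:4] → 'vwvw'.
Captured: group 1 = 'vw'.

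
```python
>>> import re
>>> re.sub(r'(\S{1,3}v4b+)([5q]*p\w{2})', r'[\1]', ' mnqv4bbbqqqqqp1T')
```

The replacement refers to a captured group, so each match is rewritten using its own captured text.

' [mnqv4bbb]'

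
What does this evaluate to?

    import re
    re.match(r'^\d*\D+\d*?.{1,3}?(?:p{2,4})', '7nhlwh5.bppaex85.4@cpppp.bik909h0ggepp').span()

(0, 11)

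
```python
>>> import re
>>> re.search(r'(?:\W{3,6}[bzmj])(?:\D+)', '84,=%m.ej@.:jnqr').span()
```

(2, 16)

The match spans [2:16] → ',=%m.ej@.:jnqr'.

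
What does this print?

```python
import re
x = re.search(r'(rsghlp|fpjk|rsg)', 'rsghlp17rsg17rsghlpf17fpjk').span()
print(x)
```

Branches in `(...|...)` are attempted left-to-right; the first branch that allows the whole pattern to succeed is taken.
`re.search` scans for the first position where the pattern succeeds.
The match spans [0:6] → 'rsghlp'.
Captured: group 1 = 'rsghlp'.

(0, 6)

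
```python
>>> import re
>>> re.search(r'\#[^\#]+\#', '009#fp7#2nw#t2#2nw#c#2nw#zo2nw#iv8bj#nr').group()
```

'#fp7#'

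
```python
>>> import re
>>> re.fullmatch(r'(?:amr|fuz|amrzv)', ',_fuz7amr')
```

None

`re.fullmatch` requires the pattern to consume the entire string.
Here there's no way to consume every character, so the call returns None.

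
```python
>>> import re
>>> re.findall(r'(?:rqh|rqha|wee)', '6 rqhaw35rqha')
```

['rqh', 'rqh']

Branches in `(...|...)` are attempted left-to-right; the first branch that allows the whole pattern to succeed is taken.
Scanning left to right: at [2:5] → 'rqh'; at [9:12] → 'rqh'.
With no groups in the pattern, `findall` gives back each whole match — 2 here.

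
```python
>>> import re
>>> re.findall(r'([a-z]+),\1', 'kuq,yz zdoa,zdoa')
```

['zdoa']

`\1` has to match the exact text group 1 already captured.
Walking the string: at [7:16] match 'zdoa,zdoa', group 1 = 'zdoa'.
With a single group, `findall` returns only what that group captured — 1 item.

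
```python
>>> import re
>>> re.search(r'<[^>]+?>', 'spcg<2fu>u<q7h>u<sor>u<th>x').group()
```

The match spans [4:9] → '<2fu>'.

'<2fu>'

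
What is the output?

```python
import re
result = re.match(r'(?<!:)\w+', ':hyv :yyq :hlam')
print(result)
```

None

The negative lookahead/lookbehind blocks any match where the forbidden context is present.
`match` is anchored at position 0; if the pattern doesn't fit there, it returns None.
Here the pattern fails at index 0, so the call returns None.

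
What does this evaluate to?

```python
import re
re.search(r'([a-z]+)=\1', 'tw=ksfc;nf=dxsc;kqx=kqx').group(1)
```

'kqx'

After group 1 captures some text, `\1` only succeeds where that same text appears again.
`re.search` scans for the first position where the pattern succeeds.
The match spans [16:23] → 'kqx=kqx'.
Captured: group 1 = 'kqx'.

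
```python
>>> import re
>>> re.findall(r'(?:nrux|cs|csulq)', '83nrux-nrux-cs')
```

Matches: at [2:6] → 'nrux'; at [7:11] → 'nrux'; at [12:14] → 'cs'.
With no groups in the pattern, `findall` gives back each whole match — 3 here.

['nrux', 'nrux', 'cs']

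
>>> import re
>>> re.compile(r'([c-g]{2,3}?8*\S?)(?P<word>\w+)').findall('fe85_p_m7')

Pattern: 2 to 3 of a character in [c-g] (lazy), then zero or more of the literal '8', then optionally a non-whitespace character (captured); then one or more of a word character (captured as 'word').
Walking the string: at [0:9] match 'fe85_p_m7', groups = ('fe85', '_p_m7').
Multiple groups make `findall` return tuples — one 2-tuple for the one match.

[('fe85', '_p_m7')]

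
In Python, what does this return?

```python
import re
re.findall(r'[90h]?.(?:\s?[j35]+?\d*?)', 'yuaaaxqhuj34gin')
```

['huj']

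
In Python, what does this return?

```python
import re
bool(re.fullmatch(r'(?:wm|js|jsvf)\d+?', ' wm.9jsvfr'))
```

`re.fullmatch` is like wrapping the pattern in `^…$` (in single-line mode).
Here the string isn't matched end-to-end, so the call returns None, and `bool(None)` is False.

False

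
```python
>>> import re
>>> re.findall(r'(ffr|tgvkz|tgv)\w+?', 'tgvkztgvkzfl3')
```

`|` is ordered: at each position the engine commits to the first alternative that works.
Because there's exactly one group, `findall` drops the full match and keeps group 1 from the one hit.

['tgvkz']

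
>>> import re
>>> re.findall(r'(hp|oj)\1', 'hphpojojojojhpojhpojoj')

The backreference `\1` re-matches whatever the first group consumed, character for character.
Scanning left to right: at [0:4] match 'hphp', group 1 = 'hp'; at [4:8] match 'ojoj', group 1 = 'oj'; at [8:12] match 'ojoj', group 1 = 'oj'; at [18:22] match 'ojoj', group 1 = 'oj'.
Because there's exactly one group, `findall` drops the full match and keeps group 1 from each hit.

['hp', 'oj', 'oj', 'oj']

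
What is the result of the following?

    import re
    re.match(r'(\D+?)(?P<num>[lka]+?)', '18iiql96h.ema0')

`match` is anchored at position 0; if the pattern doesn't fit there, it returns None.
Here the pattern fails at index 0, so the call returns None.

None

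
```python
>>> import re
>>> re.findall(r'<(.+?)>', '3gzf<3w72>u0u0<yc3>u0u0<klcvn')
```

Because the quantifier is non-greedy, it stops expanding at the earliest point where the rest of the pattern can succeed.
One capturing group, so `findall` returns just the captured substring from each match — 2 in all.

['3w72', 'yc3']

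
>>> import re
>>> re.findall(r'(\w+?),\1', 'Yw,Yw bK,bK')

`\1` has to match the exact text group 1 already captured.
Walking the string: at [0:5] match 'Yw,Yw', group 1 = 'Yw'; at [6:11] match 'bK,bK', group 1 = 'bK'.
One capturing group, so `findall` returns just the captured substring from each match — 2 in all.

['Yw', 'bK']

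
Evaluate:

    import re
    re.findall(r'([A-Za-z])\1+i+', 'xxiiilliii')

['x', 'l']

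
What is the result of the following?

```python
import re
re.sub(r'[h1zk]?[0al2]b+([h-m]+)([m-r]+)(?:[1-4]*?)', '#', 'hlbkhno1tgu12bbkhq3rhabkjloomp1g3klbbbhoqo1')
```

'#1tgu#3r#1g3#1'

The `?` after the quantifier makes it lazy — it takes as little as possible before letting the rest of the pattern try.
Each match is replaced by '#'.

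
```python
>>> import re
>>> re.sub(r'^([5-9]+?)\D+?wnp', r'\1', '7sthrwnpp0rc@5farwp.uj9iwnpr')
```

This matches anchored at the start of the string; then one or more of a character in [5-9] (lazy) (captured); then one or more of a non-digit (lazy), then the literal 'wnp'.
`\1` in the replacement pulls in group 1's text for each match.

'7p0rc@5farwp.uj9iwnpr'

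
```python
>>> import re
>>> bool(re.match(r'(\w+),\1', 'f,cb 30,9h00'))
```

After group 1 captures some text, `\1` only succeeds where that same text appears again.
`re.match` only tries the pattern at the start of the string.
Here position 0 doesn't satisfy it, so the call returns None, and `bool(None)` is False.

False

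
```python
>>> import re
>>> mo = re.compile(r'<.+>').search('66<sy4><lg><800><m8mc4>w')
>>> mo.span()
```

(2, 23)

The match spans [2:23] → '<sy4><lg><800><m8mc4>'.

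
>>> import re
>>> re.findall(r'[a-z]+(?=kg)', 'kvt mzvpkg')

['mzvp']

Lookahead/lookbehind check context without consuming it, so the matched span excludes the asserted characters.
Matches: at [4:8] → 'mzvp'.
Since nothing is captured, `findall` lists the 1 matched substring directly.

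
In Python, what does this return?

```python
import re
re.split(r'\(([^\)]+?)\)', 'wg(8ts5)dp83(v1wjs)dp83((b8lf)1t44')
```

Matches to split on: at [2:8] → '(8ts5)'; at [12:19] → '(v1wjs)'; at [23:30] → '((b8lf)'.
With a capturing group present, the delimiter's captured portion is kept in the result list.

['wg', '8ts5', 'dp83', 'v1wjs', 'dp83', '(b8lf', '1t44']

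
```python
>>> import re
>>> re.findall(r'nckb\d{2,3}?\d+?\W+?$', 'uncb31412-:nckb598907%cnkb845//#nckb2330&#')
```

['nckb2330&#']

This matches the literal 'nc', then the literal 'kb', then 2 to 3 of a digit (lazy); then one or more of a digit (lazy); then one or more of a non-word character (lazy); then anchored at the end.
Matches: at [32:42] → 'nckb2330&#'.
No capturing groups, so `findall` returns the 1 full match string.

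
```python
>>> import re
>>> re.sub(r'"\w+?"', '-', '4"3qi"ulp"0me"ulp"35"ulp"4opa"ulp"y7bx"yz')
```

Matches: at [1:6] → '"3qi"'; at [9:14] → '"0me"'; at [17:21] → '"35"'; at [24:30] → '"4opa"'; at [33:39] → '"y7bx"'.
Every occurrence is swapped for '-'.

'4-ulp-ulp-ulp-ulp-yz'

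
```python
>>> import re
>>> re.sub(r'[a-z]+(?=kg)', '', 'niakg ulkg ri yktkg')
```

'kg kg ri kg'

The `(?=…)`/`(?<=…)` assertion just peeks at neighbouring text; it doesn't advance the match position.
Matches: at [0:3] → 'nia'; at [6:8] → 'ul'; at [14:17] → 'ykt'.
`sub` substitutes '' at each match site.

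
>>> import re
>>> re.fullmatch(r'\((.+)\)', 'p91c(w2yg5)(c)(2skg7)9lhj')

`re.fullmatch` requires the pattern to consume the entire string.
Here the string isn't matched end-to-end, so the call returns None.

None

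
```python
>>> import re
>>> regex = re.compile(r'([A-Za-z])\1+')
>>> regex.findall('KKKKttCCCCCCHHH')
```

['K', 't', 'C', 'H']

A backreference is literal: `\1` must see the identical characters the first group matched.
With a single group, `findall` returns only what that group captured — 4 items.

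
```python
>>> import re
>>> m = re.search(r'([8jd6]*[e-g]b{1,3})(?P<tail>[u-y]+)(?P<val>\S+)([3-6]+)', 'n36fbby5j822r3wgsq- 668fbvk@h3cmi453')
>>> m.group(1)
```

'6fbb'

The pattern matches zero or more of one of [8jd6], then a character in [e-g], then 1 to 3 of a literal 'b' (captured); then one or more of a character in [u-y] (captured as 'tail'); then one or more of a non-whitespace character (captured as 'val'); then one or more of a character in [3-6] (captured).
Unlike `match`, `search` isn't anchored — it looks for the pattern anywhere in the string.
The match spans [2:14] → '6fbby5j822r3'.
Captured: group 1 = '6fbb', group 2 = 'y', group 3 = '5j822r', group 4 = '3'.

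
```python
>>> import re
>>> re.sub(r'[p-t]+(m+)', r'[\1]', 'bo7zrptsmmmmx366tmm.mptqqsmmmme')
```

'bo7z[mmmm]x366[mm].m[mmmm]e'

The replacement refers to a captured group, so each match is rewritten using its own captured text.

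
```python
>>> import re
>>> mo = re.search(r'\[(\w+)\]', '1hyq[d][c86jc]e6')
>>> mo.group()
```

'[d]'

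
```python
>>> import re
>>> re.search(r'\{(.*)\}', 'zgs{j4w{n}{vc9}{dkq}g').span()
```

(3, 20)

The match spans [3:20] → '{j4w{n}{vc9}{dkq}'.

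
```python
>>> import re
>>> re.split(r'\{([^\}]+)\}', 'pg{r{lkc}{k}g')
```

Matches to split on: at [2:9] → '{r{lkc}'; at [9:12] → '{k}'.
The group in the pattern means `split` returns the separators' captures alongside the pieces.

['pg', 'r{lkc', '', 'k', 'g']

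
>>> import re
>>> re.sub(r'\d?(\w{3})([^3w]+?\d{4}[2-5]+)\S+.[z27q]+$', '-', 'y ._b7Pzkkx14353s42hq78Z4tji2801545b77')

'y .-'

The pattern matches optionally a digit; then exactly 3 of a word character (captured); then one or more of any character except [3w] (lazy), then exactly 4 of a digit, then one or more of a character in [2-5] (captured); then one or more of a non-whitespace character, then any character; then one or more of one of [z27q]; then anchored at the end.
Matches: at [3:38] → '_b7Pzkkx14353s42hq78Z4tji2801545b77'.
Every occurrence is swapped for '-'.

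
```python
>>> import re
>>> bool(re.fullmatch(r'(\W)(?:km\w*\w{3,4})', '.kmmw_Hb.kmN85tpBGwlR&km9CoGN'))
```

False

The pattern matches a non-word character (captured); then the literal 'km', then zero or more of a word character, then 3 to 4 of a word character (non-capturing group).
`re.fullmatch` is like wrapping the pattern in `^…$` (in single-line mode).
Here the string isn't matched end-to-end, so the call returns None, and `bool(None)` is False.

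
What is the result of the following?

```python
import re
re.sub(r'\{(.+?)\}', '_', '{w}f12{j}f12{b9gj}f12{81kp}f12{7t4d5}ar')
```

A non-greedy quantifier consumes as few characters as it can — just enough that the remainder of the pattern still matches from where it stops; whatever follows it matches normally.
Matches: at [0:3] → '{w}'; at [6:9] → '{j}'; at [12:18] → '{b9gj}'; at [21:27] → '{81kp}'; at [30:37] → '{7t4d5}'.
Each match is replaced by '_'.

'_f12_f12_f12_f12_ar'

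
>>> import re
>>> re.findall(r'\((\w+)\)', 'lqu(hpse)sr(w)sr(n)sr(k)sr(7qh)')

['hpse', 'w', 'n', 'k', '7qh']

Scanning left to right: at [3:9] match '(hpse)', group 1 = 'hpse'; at [11:14] match '(w)', group 1 = 'w'; at [16:19] match '(n)', group 1 = 'n'; at [21:24] match '(k)', group 1 = 'k'; at [26:31] match '(7qh)', group 1 = '7qh'.
Because there's exactly one group, `findall` drops the full match and keeps group 1 from each hit.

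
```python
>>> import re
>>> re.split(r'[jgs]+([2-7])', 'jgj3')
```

This matches one or more of one of [jgs]; then a character in [2-7] (captured).
The group in the pattern means `split` returns the separators' captures alongside the pieces.

['', '3', '']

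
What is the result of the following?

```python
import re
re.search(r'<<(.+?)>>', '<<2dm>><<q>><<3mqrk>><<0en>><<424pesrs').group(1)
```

'2dm'

The match spans [0:7] → '<<2dm>>'.
Captured: group 1 = '2dm'.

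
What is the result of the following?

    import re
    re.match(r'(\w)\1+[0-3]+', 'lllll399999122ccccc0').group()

'lllll3'

The backreference `\1` re-matches whatever the first group consumed, character for character.
`match` is anchored at position 0; if the pattern doesn't fit there, it returns None.
The match spans [0:6] → 'lllll3'.
Captured: group 1 = 'l'.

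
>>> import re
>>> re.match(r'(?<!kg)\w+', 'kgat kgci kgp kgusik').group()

A negative assertion filters positions out without eating any characters.
With `match`, the pattern is implicitly anchored at the beginning.
The match spans [0:4] → 'kgat'.

'kgat'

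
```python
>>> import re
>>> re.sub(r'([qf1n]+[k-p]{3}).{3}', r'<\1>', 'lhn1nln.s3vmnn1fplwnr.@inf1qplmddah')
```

'lh<n1nln>vmnn1fplwnr.@i<nf1qplm>h'

This matches one or more of one of [qf1n], then exactly 3 of a character in [k-p] (captured); then exactly 3 of any character.
Matches: at [2:10] → 'n1nln.s3'; at [24:34] → 'nf1qplmdda'.
The replacement refers to a captured group, so each match is rewritten using its own captured text.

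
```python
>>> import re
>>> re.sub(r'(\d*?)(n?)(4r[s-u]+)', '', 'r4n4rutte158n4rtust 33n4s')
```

're 33n4s'

The pattern matches zero or more of a digit (lazy) (captured); then optionally a literal 'n' (captured); then the literal '4r', then one or more of a character in [s-u] (captured).
Matches: at [1:8] → '4n4rutt'; at [9:19] → '158n4rtust'.
`sub` substitutes '' at each match site.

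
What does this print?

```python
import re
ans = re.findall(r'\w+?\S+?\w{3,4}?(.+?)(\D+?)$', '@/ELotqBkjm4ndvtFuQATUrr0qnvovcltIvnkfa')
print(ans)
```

Multiple groups make `findall` return tuples — one 2-tuple for the one match.

[('Bkjm4ndvtFuQATUrr0', 'qnvovcltIvnkfa')]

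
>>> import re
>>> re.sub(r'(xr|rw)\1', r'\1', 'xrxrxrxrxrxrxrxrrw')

`\1` has to match the exact text group 1 already captured.
Each match is replaced using the text its own group 1 captured.

'xrxrxrxrrw'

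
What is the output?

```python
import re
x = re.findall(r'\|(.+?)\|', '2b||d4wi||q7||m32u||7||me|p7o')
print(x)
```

A `+?`/`*?`/`{m,n}?` starts at its minimum and grows only as far as needed for what follows to match.
With a single group, `findall` returns only what that group captured — 5 items.

['|d4wi', 'q7', 'm32u', '7', 'me']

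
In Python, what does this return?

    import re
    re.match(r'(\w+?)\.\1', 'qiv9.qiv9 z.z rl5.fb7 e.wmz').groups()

The match spans [0:9] → 'qiv9.qiv9'.
Captured: group 1 = 'qiv9'.

('qiv9',)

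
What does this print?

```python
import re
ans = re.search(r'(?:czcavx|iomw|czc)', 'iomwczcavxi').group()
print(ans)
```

Unlike `match`, `search` isn't anchored — it looks for the pattern anywhere in the string.
The match spans [0:4] → 'iomw'.

iomw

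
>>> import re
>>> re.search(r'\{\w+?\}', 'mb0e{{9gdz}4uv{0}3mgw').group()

'{9gdz}'

The match spans [5:11] → '{9gdz}'.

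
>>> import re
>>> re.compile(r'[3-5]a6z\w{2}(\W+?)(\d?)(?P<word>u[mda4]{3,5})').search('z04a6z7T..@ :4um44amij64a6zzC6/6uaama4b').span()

The match spans [2:20] → '4a6z7T..@ :4um44am'.

(2, 20)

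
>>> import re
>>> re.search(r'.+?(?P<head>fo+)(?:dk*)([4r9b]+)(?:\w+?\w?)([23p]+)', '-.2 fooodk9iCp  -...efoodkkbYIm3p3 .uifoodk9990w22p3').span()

(0, 14)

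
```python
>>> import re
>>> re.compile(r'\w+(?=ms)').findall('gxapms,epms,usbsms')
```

['gxap', 'ep', 'usbs']

The positive lookaround only admits positions where the adjacent text matches; those characters stay outside the span.
Walking the string: at [0:4] → 'gxap'; at [7:9] → 'ep'; at [12:16] → 'usbs'.
Since nothing is captured, `findall` lists the 3 matched substrings directly.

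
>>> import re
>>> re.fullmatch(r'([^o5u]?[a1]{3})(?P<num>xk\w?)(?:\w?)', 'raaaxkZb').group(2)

The match spans [0:8] → 'raaaxkZb'.
Captured: group 1 = 'raaa', group 2 = 'xkZ'.

'xkZ'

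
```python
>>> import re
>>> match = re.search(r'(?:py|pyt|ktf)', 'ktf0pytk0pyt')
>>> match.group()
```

Unlike `match`, `search` isn't anchored — it looks for the pattern anywhere in the string.
The match spans [0:3] → 'ktf'.

'ktf'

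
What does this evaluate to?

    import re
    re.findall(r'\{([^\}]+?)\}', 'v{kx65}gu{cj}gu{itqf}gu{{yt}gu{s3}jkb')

['kx65', 'cj', 'itqf', '{yt', 's3']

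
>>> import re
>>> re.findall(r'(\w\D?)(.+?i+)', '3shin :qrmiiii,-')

[('3s', 'hi'), ('n ', ':qrmiiii')]

This matches a word character, then optionally a non-digit (captured); then one or more of any character (lazy), then one or more of the literal 'i' (captured).
Matches: at [0:4] match '3shi', groups = ('3s', 'hi'); at [4:14] match 'n :qrmiiii', groups = ('n ', ':qrmiiii').
`findall` packs the 2 group values into a tuple for every match.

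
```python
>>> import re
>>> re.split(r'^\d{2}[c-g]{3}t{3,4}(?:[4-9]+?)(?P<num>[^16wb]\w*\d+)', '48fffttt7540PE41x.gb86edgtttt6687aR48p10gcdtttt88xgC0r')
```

['', '540PE41', 'x.gb86edgtttt6687aR48p10gcdtttt88xgC0r']

A `+?`/`*?`/`{m,n}?` starts at its minimum and grows only as far as needed for what follows to match.
With a capturing group present, the delimiter's captured portion is kept in the result list.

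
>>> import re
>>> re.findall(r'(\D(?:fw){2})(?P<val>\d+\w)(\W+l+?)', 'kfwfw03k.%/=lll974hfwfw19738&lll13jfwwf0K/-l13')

[('kfwfw', '03k', '.%/=l'), ('hfwfw', '19738', '&l')]

With 3 capturing groups, `findall` returns a 3-tuple per match.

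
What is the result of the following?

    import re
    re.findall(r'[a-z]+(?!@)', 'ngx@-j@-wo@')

['ng', 'w']

The negative lookahead/lookbehind blocks any match where the forbidden context is present.
Walking the string: at [0:2] → 'ng'; at [8:9] → 'w'.
No capturing groups, so `findall` returns the 2 full match strings.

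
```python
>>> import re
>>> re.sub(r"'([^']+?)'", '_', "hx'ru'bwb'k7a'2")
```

Matches: at [2:6] → "'ru'"; at [9:14] → "'k7a'".
Each match is replaced by '_'.

'hx_bwb_2'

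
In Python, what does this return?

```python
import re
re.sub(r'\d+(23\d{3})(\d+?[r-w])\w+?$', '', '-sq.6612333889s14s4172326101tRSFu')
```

This matches one or more of a digit; then the literal '23', then exactly 3 of a digit (captured); then one or more of a digit (lazy), then a character in [r-w] (captured); then one or more of a word character (lazy); then anchored at the end.
Matches: at [4:33] → '6612333889s14s4172326101tRSFu'.
`sub` substitutes '' at each match site.

'-sq.'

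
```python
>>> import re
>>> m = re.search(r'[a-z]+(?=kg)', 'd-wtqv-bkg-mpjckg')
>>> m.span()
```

(7, 8)

The `(?=…)`/`(?<=…)` assertion just peeks at neighbouring text; it doesn't advance the match position.
The match spans [7:8] → 'b'.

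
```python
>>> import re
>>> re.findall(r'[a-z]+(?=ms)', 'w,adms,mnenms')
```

The lookaround is zero-width — it requires the adjacent text to match without consuming it, so the asserted text isn't part of the match.
Walking the string: at [2:4] → 'ad'; at [7:11] → 'mnen'.
Since nothing is captured, `findall` lists the 2 matched substrings directly.

['ad', 'mnen']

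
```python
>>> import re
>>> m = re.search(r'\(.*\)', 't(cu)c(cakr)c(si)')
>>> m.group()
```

'(cu)c(cakr)c(si)'

The match spans [1:17] → '(cu)c(cakr)c(si)'.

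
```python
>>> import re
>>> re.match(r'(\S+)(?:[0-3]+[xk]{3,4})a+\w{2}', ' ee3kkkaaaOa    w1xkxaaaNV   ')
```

None

`re.match` won't scan ahead — the pattern has to work from the very first character.
Here the string doesn't start with a match, so the call returns None.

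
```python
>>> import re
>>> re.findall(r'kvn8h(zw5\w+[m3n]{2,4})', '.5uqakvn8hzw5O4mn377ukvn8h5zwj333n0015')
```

['zw5O4mn377ukvn8h5zwj333n']

The pattern matches the literal 'kvn', then the literal '8h'; then the literal 'zw5', then one or more of a word character, then 2 to 4 of one of [m3n] (captured).
`findall` collects group 1 from the one match (1 total).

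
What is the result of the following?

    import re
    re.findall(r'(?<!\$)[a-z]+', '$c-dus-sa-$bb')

The negative lookahead/lookbehind blocks any match where the forbidden context is present.
Walking the string: at [3:6] → 'dus'; at [7:9] → 'sa'; at [12:13] → 'b'.
No capturing groups, so `findall` returns the 3 full match strings.

['dus', 'sa', 'b']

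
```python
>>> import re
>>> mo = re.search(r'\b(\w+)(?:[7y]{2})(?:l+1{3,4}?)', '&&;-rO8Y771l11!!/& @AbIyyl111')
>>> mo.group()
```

'AbIyyl111'

This matches a word boundary (`\b`, zero-width); then one or more of a word character (captured); then exactly 2 of one of [7y] (non-capturing group); then one or more of the literal 'l', then 3 to 4 of the literal '1' (lazy) (non-capturing group).
The match spans [20:29] → 'AbIyyl111'.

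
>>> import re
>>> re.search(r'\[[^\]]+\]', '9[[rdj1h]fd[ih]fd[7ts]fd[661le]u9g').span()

(1, 9)

`re.search` scans for the first position where the pattern succeeds.
The match spans [1:9] → '[[rdj1h]'.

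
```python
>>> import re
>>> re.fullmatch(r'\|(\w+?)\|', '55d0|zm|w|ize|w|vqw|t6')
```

`fullmatch` succeeds only if the pattern covers the string from start to end.
Here the pattern can't cover the whole string, so the call returns None.

None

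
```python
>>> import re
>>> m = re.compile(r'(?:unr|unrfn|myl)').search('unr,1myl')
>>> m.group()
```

`search` walks the string left to right and returns the first match it finds.
The match spans [0:3] → 'unr'.

'unr'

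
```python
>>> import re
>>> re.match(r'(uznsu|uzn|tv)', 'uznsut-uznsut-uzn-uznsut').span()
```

(0, 5)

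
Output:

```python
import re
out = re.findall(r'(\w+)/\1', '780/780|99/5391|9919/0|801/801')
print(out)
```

['780', '801']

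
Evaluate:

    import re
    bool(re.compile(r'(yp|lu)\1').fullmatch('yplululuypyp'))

False

`\1` is not a pattern — it's the concrete string captured by group 1, re-applied verbatim.
`fullmatch` succeeds only if the pattern covers the string from start to end.
Here the pattern can't cover the whole string, so the call returns None, and `bool(None)` is False.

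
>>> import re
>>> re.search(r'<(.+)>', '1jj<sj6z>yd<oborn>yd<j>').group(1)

'sj6z>yd<oborn>yd<j'

`search` walks the string left to right and returns the first match it finds.
The match spans [3:23] → '<sj6z>yd<oborn>yd<j>'.
Captured: group 1 = 'sj6z>yd<oborn>yd<j'.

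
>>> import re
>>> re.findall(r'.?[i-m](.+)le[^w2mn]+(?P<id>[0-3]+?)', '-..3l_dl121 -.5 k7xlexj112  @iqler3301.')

2 groups means the one result is a tuple of 2 captured strings — 1 here.

[('_dl121 -.5 k7xlexj112  @iq', '1')]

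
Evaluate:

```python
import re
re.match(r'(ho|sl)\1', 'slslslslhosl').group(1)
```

'sl'

The match spans [0:4] → 'slsl'.
Captured: group 1 = 'sl'.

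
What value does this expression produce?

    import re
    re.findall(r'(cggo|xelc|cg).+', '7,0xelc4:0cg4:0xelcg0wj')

['xelc']

One capturing group, so `findall` returns just the captured substring from the one match — 1 in all.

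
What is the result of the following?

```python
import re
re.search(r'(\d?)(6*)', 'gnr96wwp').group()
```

''

The match spans [0:0] → ''.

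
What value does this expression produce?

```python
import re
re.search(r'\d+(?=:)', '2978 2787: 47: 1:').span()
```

(5, 9)

The lookaround is zero-width — it requires the adjacent text to match without consuming it, so the asserted text isn't part of the match.
The match spans [5:9] → '2787'.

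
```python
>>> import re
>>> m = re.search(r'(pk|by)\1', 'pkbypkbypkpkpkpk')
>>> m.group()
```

After group 1 captures some text, `\1` only succeeds where that same text appears again.
Unlike `match`, `search` isn't anchored — it looks for the pattern anywhere in the string.
The match spans [8:12] → 'pkpk'.
Captured: group 1 = 'pk'.

'pkpk'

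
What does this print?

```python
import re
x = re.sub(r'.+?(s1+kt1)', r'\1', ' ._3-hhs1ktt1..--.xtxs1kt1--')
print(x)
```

Pattern: one or more of any character (lazy); then a literal 's', then one or more of the literal '1', then the literal 'kt1' (captured).
Each match is replaced using the text its own group 1 captured.

s1kt1--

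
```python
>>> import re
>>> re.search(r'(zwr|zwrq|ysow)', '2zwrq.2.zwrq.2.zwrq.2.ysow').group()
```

The regex engine tests alternatives in the order written; an earlier branch that matches wins even if a later one would match more.
`re.search` scans for the first position where the pattern succeeds.
The match spans [1:4] → 'zwr'.
Captured: group 1 = 'zwr'.

'zwr'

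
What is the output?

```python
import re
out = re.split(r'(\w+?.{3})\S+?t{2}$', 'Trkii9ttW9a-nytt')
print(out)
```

A non-greedy quantifier consumes as few characters as it can — just enough that the remainder of the pattern still matches from where it stops; whatever follows it matches normally.
`re.split` interleaves the captured-group text with the surrounding fragments.

['', 'Trki', '']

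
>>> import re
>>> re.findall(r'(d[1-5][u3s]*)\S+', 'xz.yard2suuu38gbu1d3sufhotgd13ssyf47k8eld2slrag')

['d2suuu3']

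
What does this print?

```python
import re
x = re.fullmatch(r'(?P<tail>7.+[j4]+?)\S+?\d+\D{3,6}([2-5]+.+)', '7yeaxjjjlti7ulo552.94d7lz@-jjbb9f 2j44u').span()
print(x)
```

(0, 39)

Pattern: the literal '7', then one or more of any character, then one or more of one of [j4] (lazy) (captured as 'tail'); then one or more of a non-whitespace character (lazy), then one or more of a digit, then 3 to 6 of a non-digit; then one or more of a character in [2-5], then one or more of any character (captured).
`re.fullmatch` is like wrapping the pattern in `^…$` (in single-line mode).
The match spans [0:39] → '7yeaxjjjlti7ulo552.94d7lz@-jjbb9f 2j44u'.
Captured: group 1 = '7yeaxjjj', group 2 = '552.94d7lz@-jjbb9f 2j44u'.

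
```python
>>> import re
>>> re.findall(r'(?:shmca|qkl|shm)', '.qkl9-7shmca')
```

['qkl', 'shmca']

Branches in `(...|...)` are attempted left-to-right; the first branch that allows the whole pattern to succeed is taken.
Walking the string: at [1:4] → 'qkl'; at [7:12] → 'shmca'.
With no groups in the pattern, `findall` gives back each whole match — 2 here.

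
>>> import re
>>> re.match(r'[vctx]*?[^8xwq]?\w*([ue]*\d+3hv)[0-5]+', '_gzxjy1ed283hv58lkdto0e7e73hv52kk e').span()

(0, 31)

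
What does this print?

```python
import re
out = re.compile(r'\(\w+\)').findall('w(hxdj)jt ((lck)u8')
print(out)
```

Matches: at [1:7] → '(hxdj)'; at [11:16] → '(lck)'.
`findall` yields the raw match text (2 of them) because the pattern has no groups.

['(hxdj)', '(lck)']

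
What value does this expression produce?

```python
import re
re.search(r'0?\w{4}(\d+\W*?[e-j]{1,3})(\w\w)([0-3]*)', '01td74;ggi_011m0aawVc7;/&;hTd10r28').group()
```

The match spans [0:14] → '01td74;ggi_011'.

'01td74;ggi_011'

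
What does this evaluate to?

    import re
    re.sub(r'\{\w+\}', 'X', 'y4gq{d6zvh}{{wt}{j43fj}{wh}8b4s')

Matches: at [4:11] → '{d6zvh}'; at [12:16] → '{wt}'; at [16:23] → '{j43fj}'; at [23:27] → '{wh}'.
`sub` substitutes 'X' at each match site.

'y4gqX{XXX8b4s'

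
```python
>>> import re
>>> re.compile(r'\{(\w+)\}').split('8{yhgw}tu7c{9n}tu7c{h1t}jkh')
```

Because the pattern has a capturing group, `split` also inserts each captured text between the pieces.

['8', 'yhgw', 'tu7c', '9n', 'tu7c', 'h1t', 'jkh']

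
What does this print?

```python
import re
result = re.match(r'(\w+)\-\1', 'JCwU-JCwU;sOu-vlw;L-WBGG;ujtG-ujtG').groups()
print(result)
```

('JCwU',)

A backreference is literal: `\1` must see the identical characters the first group matched.
`re.match` won't scan ahead — the pattern has to work from the very first character.
The match spans [0:9] → 'JCwU-JCwU'.
Captured: group 1 = 'JCwU'.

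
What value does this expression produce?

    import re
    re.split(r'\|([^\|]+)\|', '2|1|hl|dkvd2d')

Matches to split on: at [1:4] → '|1|'.
Because the pattern has a capturing group, `split` also inserts each captured text between the pieces.

['2', '1', 'hl|dkvd2d']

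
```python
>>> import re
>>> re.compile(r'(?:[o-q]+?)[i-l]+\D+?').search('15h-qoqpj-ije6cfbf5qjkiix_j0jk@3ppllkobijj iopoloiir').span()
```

(4, 10)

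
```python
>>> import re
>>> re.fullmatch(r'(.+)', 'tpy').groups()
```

('tpy',)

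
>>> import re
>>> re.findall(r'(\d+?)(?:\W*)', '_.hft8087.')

['8', '0', '8', '7']

The `?` after the quantifier makes it lazy — it takes as little as possible before letting the rest of the pattern try.
One capturing group, so `findall` returns just the captured substring from each match — 4 in all.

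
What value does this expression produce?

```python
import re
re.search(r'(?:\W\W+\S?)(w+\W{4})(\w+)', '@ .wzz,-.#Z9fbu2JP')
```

None

Pattern: a non-word character, then one or more of a non-word character, then optionally a non-whitespace character (non-capturing group); then one or more of a literal 'w', then exactly 4 of a non-word character (captured); then one or more of a word character (captured).
Here the pattern never matches, so the call returns None.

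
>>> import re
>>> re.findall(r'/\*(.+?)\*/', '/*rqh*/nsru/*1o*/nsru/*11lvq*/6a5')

Walking the string: at [0:7] match '/*rqh*/', group 1 = 'rqh'; at [11:17] match '/*1o*/', group 1 = '1o'; at [21:30] match '/*11lvq*/', group 1 = '11lvq'.
`findall` collects group 1 from each match (3 total).

['rqh', '1o', '11lvq']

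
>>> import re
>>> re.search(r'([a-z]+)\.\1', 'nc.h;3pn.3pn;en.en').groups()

('en',)

`\1` is not a pattern — it's the concrete string captured by group 1, re-applied verbatim.
`re.search` scans for the first position where the pattern succeeds.
The match spans [13:18] → 'en.en'.
Captured: group 1 = 'en'.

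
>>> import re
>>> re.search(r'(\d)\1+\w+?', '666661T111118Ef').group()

'666661'

`\1` is not a pattern — it's the concrete string captured by group 1, re-applied verbatim.
Unlike `match`, `search` isn't anchored — it looks for the pattern anywhere in the string.
The match spans [0:6] → '666661'.
Captured: group 1 = '6'.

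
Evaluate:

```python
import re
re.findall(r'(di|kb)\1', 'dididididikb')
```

The backreference `\1` re-matches whatever the first group consumed, character for character.
One capturing group, so `findall` returns just the captured substring from each match — 2 in all.

['di', 'di']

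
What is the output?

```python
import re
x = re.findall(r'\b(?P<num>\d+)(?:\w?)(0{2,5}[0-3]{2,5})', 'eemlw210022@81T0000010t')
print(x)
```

[('81', '0000010')]

The pattern matches a word boundary (`\b`, zero-width); then one or more of a digit (captured as 'num'); then optionally a word character (non-capturing group); then 2 to 5 of a literal '0', then 2 to 5 of a character in [0-3] (captured).
Multiple groups make `findall` return tuples — one 2-tuple for the one match.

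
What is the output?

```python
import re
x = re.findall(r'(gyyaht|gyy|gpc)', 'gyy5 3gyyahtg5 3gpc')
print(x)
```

['gyy', 'gyyaht', 'gpc']

Alternation tries branches left to right and keeps the first one that lets the overall match succeed at that position.
With a single group, `findall` returns only what that group captured — 3 items.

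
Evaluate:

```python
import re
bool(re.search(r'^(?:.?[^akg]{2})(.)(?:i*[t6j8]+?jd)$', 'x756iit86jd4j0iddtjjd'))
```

Pattern: anchored at the start of the string; then optionally any character, then exactly 2 of any character except [akg] (non-capturing group); then any character (captured); then zero or more of the literal 'i', then one or more of one of [t6j8] (lazy), then the literal 'jd' (non-capturing group); then anchored at the end.
Here the pattern never matches, so the call returns None, and `bool(None)` is False.

False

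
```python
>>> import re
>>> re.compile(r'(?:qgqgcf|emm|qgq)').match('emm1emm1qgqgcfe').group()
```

With `match`, the pattern is implicitly anchored at the beginning.
The match spans [0:3] → 'emm'.

'emm'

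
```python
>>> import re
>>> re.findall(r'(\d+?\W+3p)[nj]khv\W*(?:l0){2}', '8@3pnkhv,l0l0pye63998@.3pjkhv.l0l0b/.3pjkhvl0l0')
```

Pattern: one or more of a digit (lazy), then one or more of a non-word character, then the literal '3p' (captured); then one of [nj], then the literal 'khv'; then zero or more of a non-word character, then the literal 'l0' repeated 2 times.
Scanning left to right: at [0:13] match '8@3pnkhv,l0l0', group 1 = '8@3p'; at [16:34] match '63998@.3pjkhv.l0l0', group 1 = '63998@.3p'.
With a single group, `findall` returns only what that group captured — 2 items.

['8@3p', '63998@.3p']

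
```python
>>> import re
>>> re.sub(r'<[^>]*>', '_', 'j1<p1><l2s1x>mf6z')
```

'j1__mf6z'

Matches: at [2:6] → '<p1>'; at [6:13] → '<l2s1x>'.
Every occurrence is swapped for '_'.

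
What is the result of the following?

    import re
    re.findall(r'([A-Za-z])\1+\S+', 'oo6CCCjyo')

['o']

`\1` has to match the exact text group 1 already captured.
Because there's exactly one group, `findall` drops the full match and keeps group 1 from the one hit.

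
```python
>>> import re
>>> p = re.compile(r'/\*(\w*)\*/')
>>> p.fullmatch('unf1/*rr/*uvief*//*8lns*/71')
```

None

For `fullmatch`, every character of the input must be accounted for by the pattern.
Here there's no way to consume every character, so the call returns None.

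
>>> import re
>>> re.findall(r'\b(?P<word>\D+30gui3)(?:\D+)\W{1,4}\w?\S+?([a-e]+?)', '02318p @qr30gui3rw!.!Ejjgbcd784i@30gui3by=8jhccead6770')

[(' @qr30gui3', 'b'), ('@30gui3', 'c')]

This matches a word boundary (`\b`, zero-width); then one or more of a non-digit, then the literal '30g', then the literal 'ui3' (captured as 'word'); then one or more of a non-digit (non-capturing group); then 1 to 4 of a non-word character, then optionally a word character, then one or more of a non-whitespace character (lazy); then one or more of a character in [a-e] (lazy) (captured).
Because the quantifier is non-greedy, it stops expanding at the earliest point where the rest of the pattern can succeed.
Scanning left to right: at [6:26] match ' @qr30gui3rw!.!Ejjgb', groups = (' @qr30gui3', 'b'); at [32:46] match '@30gui3by=8jhc', groups = ('@30gui3', 'c').
2 groups means each result is a tuple of 2 captured strings — 2 here.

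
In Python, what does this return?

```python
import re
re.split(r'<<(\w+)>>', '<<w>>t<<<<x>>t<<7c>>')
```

With a capturing group present, the delimiter's captured portion is kept in the result list.

['', 'w', 't<<', 'x', 't', '7c', '']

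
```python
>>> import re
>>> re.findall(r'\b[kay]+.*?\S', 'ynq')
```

A non-greedy quantifier consumes as few characters as it can — just enough that the remainder of the pattern still matches from where it stops; whatever follows it matches normally.
With no groups in the pattern, `findall` gives back each whole match — 1 here.

['yn']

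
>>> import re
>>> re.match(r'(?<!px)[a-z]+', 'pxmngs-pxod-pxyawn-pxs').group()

'pxmngs'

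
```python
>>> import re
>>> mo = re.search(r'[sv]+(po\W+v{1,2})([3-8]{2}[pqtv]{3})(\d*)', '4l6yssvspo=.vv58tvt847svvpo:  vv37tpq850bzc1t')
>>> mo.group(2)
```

'58tvt'

The match spans [4:22] → 'ssvspo=.vv58tvt847'.
Captured: group 1 = 'po=.vv', group 2 = '58tvt', group 3 = '847'.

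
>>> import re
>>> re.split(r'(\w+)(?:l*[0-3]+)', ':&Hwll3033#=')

[':&', 'Hwll303', '#=']

The pattern matches one or more of a word character (captured); then zero or more of the literal 'l', then one or more of a character in [0-3] (non-capturing group).
Matches to split on: at [2:10] → 'Hwll3033'.
Because the pattern has a capturing group, `split` also inserts each captured text between the pieces.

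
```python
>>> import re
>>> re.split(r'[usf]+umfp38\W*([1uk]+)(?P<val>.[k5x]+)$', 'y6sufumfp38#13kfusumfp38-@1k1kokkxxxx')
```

['y6sufumfp38#13k', '1k1k', 'okkxxxx', '']

Pattern: one or more of one of [usf], then the literal 'um', then the literal 'fp3'; then the literal '8', then zero or more of a non-word character; then one or more of one of [1uk] (captured); then any character, then one or more of one of [k5x] (captured as 'val'); then anchored at the end.
The group in the pattern means `split` returns the separators' captures alongside the pieces.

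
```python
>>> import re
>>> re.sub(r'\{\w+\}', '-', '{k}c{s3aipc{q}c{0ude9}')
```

'-c{s3aipc-c-'

Every occurrence is swapped for '-'.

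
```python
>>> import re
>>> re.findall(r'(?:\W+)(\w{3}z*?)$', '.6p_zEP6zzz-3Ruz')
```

['3Ruz']

With a single group, `findall` returns only what that group captured — 1 item.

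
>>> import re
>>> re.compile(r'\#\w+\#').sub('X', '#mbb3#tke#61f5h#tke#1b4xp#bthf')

Matches: at [0:6] → '#mbb3#'; at [9:16] → '#61f5h#'; at [19:26] → '#1b4xp#'.
Each match is replaced by 'X'.

'XtkeXtkeXbthf'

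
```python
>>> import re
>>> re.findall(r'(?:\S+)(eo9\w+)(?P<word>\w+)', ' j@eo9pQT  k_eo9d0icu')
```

`findall` packs the 2 group values into a tuple for every match.

[('eo9pQ', 'T'), ('eo9d0ic', 'u')]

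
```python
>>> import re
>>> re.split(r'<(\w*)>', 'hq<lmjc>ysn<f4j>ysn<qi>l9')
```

['hq', 'lmjc', 'ysn', 'f4j', 'ysn', 'qi', 'l9']

Because the pattern has a capturing group, `split` also inserts each captured text between the pieces.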